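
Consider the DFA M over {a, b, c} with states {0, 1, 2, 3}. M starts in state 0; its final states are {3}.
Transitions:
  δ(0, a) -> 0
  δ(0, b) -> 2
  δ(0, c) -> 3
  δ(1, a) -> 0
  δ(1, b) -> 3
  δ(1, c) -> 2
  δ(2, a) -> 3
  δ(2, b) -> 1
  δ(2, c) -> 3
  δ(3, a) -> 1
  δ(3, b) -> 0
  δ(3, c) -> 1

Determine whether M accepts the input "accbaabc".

0 --a--> 0
0 --c--> 3
3 --c--> 1
1 --b--> 3
3 --a--> 1
1 --a--> 0
0 --b--> 2
2 --c--> 3
End in state 3, which is an accepting state.

accepted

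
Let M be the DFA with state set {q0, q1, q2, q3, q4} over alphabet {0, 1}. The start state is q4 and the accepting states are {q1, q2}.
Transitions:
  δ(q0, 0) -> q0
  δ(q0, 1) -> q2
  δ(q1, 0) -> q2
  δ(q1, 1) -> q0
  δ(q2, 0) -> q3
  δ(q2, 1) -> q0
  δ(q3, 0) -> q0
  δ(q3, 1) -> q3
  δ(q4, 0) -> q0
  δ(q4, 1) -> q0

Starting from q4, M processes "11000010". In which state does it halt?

q3

q4 --1--> q0
q0 --1--> q2
q2 --0--> q3
q3 --0--> q0
q0 --0--> q0
q0 --0--> q0
q0 --1--> q2
q2 --0--> q3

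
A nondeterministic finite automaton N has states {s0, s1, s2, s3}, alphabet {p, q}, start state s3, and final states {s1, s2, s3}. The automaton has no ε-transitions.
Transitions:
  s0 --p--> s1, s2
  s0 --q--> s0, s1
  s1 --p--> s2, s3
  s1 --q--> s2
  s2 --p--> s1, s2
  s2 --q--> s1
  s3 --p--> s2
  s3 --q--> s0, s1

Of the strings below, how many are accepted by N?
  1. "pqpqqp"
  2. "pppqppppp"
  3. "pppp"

3

"pqpqqp": accepted
"pppqppppp": accepted
"pppp": accepted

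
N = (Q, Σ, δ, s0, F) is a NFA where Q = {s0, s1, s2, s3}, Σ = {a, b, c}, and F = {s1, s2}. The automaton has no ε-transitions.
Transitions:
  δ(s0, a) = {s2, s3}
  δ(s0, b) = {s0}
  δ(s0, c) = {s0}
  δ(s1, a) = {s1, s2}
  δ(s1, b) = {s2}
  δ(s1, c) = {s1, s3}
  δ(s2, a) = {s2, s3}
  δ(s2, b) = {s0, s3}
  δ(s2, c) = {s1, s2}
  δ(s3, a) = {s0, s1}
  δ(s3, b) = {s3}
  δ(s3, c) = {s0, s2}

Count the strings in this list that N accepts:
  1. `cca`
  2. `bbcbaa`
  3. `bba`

3

`cca`: accepted
`bbcbaa`: accepted
`bba`: accepted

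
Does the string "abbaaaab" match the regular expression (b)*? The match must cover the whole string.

abbaaaab cannot be split into zero or more pieces each matching b.

no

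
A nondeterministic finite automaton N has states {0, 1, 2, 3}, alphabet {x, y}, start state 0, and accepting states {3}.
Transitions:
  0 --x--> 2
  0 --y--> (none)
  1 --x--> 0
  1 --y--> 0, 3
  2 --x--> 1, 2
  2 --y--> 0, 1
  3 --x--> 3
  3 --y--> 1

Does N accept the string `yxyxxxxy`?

Start: {0}
read y: {}
The reachable set is empty and stays empty for the remaining 7 symbols.
Reachable ∩ accepting = {} — empty.

rejected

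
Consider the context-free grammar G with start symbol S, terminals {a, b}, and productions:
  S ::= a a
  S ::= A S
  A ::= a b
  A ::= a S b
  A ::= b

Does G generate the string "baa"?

S ⇒ AS ⇒ bS ⇒ baa

yes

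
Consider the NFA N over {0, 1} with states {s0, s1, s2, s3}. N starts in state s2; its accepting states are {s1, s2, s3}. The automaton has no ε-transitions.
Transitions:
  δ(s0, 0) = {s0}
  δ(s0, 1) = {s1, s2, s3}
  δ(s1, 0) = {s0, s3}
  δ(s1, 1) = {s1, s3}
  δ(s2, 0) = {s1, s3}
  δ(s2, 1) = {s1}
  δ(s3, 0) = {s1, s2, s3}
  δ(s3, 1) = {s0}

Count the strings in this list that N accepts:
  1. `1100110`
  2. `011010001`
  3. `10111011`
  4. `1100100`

`1100110`: accepted
`011010001`: accepted
`10111011`: accepted
`1100100`: accepted

4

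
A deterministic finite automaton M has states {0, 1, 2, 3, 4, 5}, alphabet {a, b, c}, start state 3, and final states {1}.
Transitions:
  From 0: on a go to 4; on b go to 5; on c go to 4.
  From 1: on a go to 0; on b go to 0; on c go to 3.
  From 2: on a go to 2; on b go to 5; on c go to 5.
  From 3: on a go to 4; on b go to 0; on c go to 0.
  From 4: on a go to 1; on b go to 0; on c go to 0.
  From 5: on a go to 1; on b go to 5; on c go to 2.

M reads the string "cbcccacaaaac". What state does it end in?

3 --c--> 0
0 --b--> 5
5 --c--> 2
2 --c--> 5
5 --c--> 2
2 --a--> 2
2 --c--> 5
5 --a--> 1
1 --a--> 0
0 --a--> 4
4 --a--> 1
1 --c--> 3

3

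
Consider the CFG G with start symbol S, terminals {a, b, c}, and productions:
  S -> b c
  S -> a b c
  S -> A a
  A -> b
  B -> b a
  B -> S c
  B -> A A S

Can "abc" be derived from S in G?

yes

S ⇒ abc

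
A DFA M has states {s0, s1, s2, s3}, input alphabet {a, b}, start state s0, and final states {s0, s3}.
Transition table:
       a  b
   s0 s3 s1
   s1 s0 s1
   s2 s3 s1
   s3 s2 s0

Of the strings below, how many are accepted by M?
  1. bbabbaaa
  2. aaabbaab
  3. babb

bbabbaaa: rejected
aaabbaab: accepted
babb: rejected

1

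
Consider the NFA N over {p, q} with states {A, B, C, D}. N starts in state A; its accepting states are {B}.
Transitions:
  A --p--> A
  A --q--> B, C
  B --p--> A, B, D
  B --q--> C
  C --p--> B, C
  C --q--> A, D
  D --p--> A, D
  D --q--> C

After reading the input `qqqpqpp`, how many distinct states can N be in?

4

Start: {A}
read q: {B, C}
read q: {A, C, D}
read q: {A, B, C, D}
read p: {A, B, C, D}
read q: {A, B, C, D}
read p: {A, B, C, D}
read p: {A, B, C, D}
Final reachable set {A, B, C, D} has 4 states.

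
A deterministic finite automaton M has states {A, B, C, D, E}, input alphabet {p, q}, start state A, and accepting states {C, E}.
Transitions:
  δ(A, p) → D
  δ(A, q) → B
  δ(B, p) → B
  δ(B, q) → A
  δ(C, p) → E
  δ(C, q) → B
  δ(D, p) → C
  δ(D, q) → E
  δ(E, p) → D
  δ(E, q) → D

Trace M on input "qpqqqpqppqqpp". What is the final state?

C

A --q--> B
B --p--> B
B --q--> A
A --q--> B
B --q--> A
A --p--> D
D --q--> E
E --p--> D
D --p--> C
C --q--> B
B --q--> A
A --p--> D
D --p--> C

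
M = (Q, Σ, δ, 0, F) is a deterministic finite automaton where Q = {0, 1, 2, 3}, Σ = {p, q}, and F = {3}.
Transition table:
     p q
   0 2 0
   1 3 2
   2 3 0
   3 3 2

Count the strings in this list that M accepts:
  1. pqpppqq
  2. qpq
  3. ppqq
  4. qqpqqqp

pqpppqq: rejected
qpq: rejected
ppqq: rejected
qqpqqqp: rejected

0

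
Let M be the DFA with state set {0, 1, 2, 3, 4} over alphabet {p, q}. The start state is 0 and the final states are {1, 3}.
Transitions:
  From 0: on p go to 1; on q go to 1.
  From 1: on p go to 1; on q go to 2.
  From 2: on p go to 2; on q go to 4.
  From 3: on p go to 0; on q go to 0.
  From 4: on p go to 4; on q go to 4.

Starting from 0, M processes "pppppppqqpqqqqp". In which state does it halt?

4

0 --p--> 1
1 --p--> 1
1 --p--> 1
1 --p--> 1
1 --p--> 1
1 --p--> 1
1 --p--> 1
1 --q--> 2
2 --q--> 4
4 --p--> 4
4 --q--> 4
4 --q--> 4
4 --q--> 4
4 --q--> 4
4 --p--> 4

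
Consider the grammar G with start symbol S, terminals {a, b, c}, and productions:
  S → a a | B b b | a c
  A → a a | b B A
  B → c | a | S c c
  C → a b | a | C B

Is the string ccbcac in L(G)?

no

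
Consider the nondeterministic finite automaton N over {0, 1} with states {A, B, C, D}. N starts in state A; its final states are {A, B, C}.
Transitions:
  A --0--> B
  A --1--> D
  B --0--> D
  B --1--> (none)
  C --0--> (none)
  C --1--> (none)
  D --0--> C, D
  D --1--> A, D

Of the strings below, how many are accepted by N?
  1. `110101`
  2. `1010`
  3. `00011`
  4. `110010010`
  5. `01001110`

4

`110101`: accepted
`1010`: accepted
`00011`: accepted
`110010010`: accepted
`01001110`: rejected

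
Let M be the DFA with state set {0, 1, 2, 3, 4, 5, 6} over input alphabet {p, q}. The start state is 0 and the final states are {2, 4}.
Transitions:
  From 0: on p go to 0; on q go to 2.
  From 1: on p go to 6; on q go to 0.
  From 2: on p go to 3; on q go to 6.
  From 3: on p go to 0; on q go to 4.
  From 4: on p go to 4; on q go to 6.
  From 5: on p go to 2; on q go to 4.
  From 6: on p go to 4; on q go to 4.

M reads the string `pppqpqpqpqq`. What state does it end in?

4

0 --p--> 0
0 --p--> 0
0 --p--> 0
0 --q--> 2
2 --p--> 3
3 --q--> 4
4 --p--> 4
4 --q--> 6
6 --p--> 4
4 --q--> 6
6 --q--> 4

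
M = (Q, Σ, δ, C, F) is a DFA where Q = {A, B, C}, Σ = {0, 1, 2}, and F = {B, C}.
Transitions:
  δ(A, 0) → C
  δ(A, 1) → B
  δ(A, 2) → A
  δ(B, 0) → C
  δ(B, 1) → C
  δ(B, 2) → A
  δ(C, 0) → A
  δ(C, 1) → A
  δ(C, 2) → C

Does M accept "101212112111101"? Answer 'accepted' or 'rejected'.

C --1--> A
A --0--> C
C --1--> A
A --2--> A
A --1--> B
B --2--> A
A --1--> B
B --1--> C
C --2--> C
C --1--> A
A --1--> B
B --1--> C
C --1--> A
A --0--> C
C --1--> A
End in state A, which is not an accepting state.

rejected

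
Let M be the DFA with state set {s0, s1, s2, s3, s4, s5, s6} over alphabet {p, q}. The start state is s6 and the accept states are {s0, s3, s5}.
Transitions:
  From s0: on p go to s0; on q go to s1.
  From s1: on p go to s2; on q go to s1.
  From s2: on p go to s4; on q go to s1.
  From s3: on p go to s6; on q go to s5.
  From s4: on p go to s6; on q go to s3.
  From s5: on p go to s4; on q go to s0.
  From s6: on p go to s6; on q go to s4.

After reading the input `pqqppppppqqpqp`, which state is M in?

s6 --p--> s6
s6 --q--> s4
s4 --q--> s3
s3 --p--> s6
s6 --p--> s6
s6 --p--> s6
s6 --p--> s6
s6 --p--> s6
s6 --p--> s6
s6 --q--> s4
s4 --q--> s3
s3 --p--> s6
s6 --q--> s4
s4 --p--> s6

s6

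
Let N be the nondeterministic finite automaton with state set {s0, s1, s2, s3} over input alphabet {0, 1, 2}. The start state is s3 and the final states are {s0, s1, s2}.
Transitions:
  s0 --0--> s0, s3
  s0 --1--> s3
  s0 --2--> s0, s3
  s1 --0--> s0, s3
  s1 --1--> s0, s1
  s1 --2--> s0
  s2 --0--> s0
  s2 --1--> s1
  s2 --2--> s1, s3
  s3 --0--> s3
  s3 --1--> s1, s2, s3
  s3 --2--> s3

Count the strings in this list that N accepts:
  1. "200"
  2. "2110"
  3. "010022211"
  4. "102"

3

"200": rejected
"2110": accepted
"010022211": accepted
"102": accepted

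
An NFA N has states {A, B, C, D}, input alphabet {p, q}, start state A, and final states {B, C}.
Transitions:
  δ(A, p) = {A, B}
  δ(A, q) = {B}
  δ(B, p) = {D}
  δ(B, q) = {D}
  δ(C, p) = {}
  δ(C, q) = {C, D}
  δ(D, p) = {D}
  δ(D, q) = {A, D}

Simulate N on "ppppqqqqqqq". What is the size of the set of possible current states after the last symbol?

Start: {A}
read p: {A, B}
read p: {A, B, D}
read p: {A, B, D}
read p: {A, B, D}
read q: {A, B, D}
read q: {A, B, D}
read q: {A, B, D}
read q: {A, B, D}
read q: {A, B, D}
read q: {A, B, D}
read q: {A, B, D}
Final reachable set {A, B, D} has 3 states.

3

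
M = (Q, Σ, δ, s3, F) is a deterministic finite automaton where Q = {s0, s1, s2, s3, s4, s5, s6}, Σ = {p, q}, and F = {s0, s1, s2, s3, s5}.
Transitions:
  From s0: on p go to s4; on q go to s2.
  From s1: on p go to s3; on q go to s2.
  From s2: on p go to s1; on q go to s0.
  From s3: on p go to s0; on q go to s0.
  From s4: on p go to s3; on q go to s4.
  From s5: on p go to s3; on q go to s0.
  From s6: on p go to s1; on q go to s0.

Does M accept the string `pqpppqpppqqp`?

s3 --p--> s0
s0 --q--> s2
s2 --p--> s1
s1 --p--> s3
s3 --p--> s0
s0 --q--> s2
s2 --p--> s1
s1 --p--> s3
s3 --p--> s0
s0 --q--> s2
s2 --q--> s0
s0 --p--> s4
End in state s4, which is not an accepting state.

rejected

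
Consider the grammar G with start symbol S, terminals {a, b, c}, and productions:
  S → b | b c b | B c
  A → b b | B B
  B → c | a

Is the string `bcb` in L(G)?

yes

S ⇒ bcb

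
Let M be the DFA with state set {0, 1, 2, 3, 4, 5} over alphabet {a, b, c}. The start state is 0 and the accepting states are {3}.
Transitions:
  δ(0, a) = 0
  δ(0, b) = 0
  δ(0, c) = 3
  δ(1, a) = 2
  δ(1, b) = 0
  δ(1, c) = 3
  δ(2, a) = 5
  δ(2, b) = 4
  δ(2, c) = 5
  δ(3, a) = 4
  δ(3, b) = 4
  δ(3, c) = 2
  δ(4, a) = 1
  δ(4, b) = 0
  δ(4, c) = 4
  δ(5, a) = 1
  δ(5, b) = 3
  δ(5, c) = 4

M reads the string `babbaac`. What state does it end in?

3

0 --b--> 0
0 --a--> 0
0 --b--> 0
0 --b--> 0
0 --a--> 0
0 --a--> 0
0 --c--> 3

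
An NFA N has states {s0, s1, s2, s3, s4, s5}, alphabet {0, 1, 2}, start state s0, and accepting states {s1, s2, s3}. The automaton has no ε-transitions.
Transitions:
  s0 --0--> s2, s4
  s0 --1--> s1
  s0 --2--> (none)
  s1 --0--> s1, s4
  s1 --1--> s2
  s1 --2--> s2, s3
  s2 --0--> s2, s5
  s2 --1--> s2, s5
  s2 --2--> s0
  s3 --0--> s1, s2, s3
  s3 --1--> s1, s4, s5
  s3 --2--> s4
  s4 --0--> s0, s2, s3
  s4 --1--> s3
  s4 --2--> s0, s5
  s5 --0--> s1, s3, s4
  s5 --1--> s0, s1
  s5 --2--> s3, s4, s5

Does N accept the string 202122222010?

Start: {s0}
read 2: {}
The reachable set is empty and stays empty for the remaining 11 symbols.
Reachable ∩ accepting = {} — empty.

rejected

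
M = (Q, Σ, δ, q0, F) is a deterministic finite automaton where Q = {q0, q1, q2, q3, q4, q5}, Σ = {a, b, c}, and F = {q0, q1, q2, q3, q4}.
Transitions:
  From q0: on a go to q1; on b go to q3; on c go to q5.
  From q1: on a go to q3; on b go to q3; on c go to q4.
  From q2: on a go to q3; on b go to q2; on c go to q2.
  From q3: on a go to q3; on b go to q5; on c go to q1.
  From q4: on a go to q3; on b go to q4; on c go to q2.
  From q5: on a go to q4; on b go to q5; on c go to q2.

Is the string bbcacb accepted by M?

q0 --b--> q3
q3 --b--> q5
q5 --c--> q2
q2 --a--> q3
q3 --c--> q1
q1 --b--> q3
End in state q3, which is an accepting state.

accepted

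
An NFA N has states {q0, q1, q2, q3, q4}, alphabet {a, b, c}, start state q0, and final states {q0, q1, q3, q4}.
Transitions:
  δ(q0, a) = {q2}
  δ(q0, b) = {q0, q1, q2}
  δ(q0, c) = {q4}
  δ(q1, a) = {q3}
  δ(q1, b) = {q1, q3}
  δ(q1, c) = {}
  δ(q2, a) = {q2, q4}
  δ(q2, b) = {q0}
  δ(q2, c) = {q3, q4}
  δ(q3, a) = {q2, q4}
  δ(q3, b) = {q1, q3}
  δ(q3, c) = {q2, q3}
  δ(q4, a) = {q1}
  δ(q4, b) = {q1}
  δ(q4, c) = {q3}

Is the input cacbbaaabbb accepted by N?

Start: {q0}
read c: {q4}
read a: {q1}
read c: {}
The reachable set is empty and stays empty for the remaining 8 symbols.
Reachable ∩ accepting = {} — empty.

rejected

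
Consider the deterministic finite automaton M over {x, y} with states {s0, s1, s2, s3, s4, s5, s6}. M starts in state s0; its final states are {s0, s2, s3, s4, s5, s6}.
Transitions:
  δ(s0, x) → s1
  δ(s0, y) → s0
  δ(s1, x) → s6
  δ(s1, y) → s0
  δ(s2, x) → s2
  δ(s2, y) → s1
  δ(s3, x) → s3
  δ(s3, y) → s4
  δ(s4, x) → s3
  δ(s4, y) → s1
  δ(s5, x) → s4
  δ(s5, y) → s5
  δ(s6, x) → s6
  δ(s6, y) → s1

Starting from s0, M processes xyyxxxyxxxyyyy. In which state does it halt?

s0 --x--> s1
s1 --y--> s0
s0 --y--> s0
s0 --x--> s1
s1 --x--> s6
s6 --x--> s6
s6 --y--> s1
s1 --x--> s6
s6 --x--> s6
s6 --x--> s6
s6 --y--> s1
s1 --y--> s0
s0 --y--> s0
s0 --y--> s0

s0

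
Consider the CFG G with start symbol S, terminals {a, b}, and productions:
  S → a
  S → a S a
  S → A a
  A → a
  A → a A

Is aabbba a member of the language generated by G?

no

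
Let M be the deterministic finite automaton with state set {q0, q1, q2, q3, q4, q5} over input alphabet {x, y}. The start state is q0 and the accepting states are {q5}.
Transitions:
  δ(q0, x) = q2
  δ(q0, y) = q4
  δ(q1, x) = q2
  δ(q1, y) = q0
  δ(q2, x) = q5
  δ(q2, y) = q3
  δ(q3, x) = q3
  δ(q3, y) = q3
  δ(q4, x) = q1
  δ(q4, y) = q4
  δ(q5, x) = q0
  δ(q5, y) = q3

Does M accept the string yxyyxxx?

q0 --y--> q4
q4 --x--> q1
q1 --y--> q0
q0 --y--> q4
q4 --x--> q1
q1 --x--> q2
q2 --x--> q5
End in state q5, which is an accepting state.

accepted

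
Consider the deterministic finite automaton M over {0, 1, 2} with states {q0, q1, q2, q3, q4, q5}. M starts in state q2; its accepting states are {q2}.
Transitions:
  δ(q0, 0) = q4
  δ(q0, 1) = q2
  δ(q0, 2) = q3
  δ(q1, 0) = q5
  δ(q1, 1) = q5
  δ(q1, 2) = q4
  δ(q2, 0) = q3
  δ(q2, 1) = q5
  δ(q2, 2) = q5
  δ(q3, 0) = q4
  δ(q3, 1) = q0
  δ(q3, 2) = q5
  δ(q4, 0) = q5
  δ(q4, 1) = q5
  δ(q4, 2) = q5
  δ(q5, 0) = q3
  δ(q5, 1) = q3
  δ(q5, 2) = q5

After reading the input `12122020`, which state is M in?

q2 --1--> q5
q5 --2--> q5
q5 --1--> q3
q3 --2--> q5
q5 --2--> q5
q5 --0--> q3
q3 --2--> q5
q5 --0--> q3

q3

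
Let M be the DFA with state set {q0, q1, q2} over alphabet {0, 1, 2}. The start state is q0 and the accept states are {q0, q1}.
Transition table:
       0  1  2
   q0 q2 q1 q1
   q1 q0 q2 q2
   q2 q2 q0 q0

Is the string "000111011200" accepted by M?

q0 --0--> q2
q2 --0--> q2
q2 --0--> q2
q2 --1--> q0
q0 --1--> q1
q1 --1--> q2
q2 --0--> q2
q2 --1--> q0
q0 --1--> q1
q1 --2--> q2
q2 --0--> q2
q2 --0--> q2
End in state q2, which is not an accepting state.

rejected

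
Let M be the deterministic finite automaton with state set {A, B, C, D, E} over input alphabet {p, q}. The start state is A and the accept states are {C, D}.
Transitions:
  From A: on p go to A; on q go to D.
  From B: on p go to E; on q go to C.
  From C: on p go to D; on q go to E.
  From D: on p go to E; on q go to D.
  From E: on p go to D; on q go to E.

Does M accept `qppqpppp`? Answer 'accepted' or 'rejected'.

accepted

A --q--> D
D --p--> E
E --p--> D
D --q--> D
D --p--> E
E --p--> D
D --p--> E
E --p--> D
End in state D, which is an accepting state.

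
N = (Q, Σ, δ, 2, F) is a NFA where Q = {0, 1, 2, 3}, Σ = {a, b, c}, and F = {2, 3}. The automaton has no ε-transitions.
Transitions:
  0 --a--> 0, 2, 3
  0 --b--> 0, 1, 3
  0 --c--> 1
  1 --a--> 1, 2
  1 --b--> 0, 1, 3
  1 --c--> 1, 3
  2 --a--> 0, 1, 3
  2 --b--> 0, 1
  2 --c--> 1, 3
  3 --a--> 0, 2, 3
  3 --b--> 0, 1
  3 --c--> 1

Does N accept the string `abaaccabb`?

accepted

Start: {2}
read a: {0, 1, 3}
read b: {0, 1, 3}
read a: {0, 1, 2, 3}
read a: {0, 1, 2, 3}
read c: {1, 3}
read c: {1, 3}
read a: {0, 1, 2, 3}
read b: {0, 1, 3}
read b: {0, 1, 3}
Reachable ∩ accepting = {3} — nonempty.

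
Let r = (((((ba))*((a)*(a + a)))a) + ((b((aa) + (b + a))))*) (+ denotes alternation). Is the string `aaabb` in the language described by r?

no

Neither ((((ba))*((a)*(a+a)))a) nor ((b((aa)+(b+a))))* matches aaabb.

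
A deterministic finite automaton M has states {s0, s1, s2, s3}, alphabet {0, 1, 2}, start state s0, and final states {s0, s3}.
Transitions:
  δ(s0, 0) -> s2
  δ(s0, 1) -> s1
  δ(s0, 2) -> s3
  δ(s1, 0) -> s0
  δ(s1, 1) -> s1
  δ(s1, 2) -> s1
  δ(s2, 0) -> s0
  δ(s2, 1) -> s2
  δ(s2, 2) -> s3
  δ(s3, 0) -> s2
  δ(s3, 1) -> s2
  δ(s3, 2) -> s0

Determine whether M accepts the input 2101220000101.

s0 --2--> s3
s3 --1--> s2
s2 --0--> s0
s0 --1--> s1
s1 --2--> s1
s1 --2--> s1
s1 --0--> s0
s0 --0--> s2
s2 --0--> s0
s0 --0--> s2
s2 --1--> s2
s2 --0--> s0
s0 --1--> s1
End in state s1, which is not an accepting state.

rejected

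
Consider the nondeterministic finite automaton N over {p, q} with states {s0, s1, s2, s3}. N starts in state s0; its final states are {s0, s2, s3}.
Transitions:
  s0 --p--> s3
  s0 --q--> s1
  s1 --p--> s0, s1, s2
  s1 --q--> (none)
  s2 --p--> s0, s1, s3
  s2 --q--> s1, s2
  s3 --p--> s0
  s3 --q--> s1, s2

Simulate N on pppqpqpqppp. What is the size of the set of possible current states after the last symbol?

4

Start: {s0}
read p: {s3}
read p: {s0}
read p: {s3}
read q: {s1, s2}
read p: {s0, s1, s2, s3}
read q: {s1, s2}
read p: {s0, s1, s2, s3}
read q: {s1, s2}
read p: {s0, s1, s2, s3}
read p: {s0, s1, s2, s3}
read p: {s0, s1, s2, s3}
Final reachable set {s0, s1, s2, s3} has 4 states.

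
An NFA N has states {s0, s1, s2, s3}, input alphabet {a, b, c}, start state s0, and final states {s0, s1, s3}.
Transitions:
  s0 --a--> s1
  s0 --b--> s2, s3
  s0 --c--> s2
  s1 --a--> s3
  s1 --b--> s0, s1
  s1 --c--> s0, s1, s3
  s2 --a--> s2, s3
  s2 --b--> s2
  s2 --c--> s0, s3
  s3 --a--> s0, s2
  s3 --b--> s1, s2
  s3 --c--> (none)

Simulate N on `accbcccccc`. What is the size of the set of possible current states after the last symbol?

Start: {s0}
read a: {s1}
read c: {s0, s1, s3}
read c: {s0, s1, s2, s3}
read b: {s0, s1, s2, s3}
read c: {s0, s1, s2, s3}
read c: {s0, s1, s2, s3}
read c: {s0, s1, s2, s3}
read c: {s0, s1, s2, s3}
read c: {s0, s1, s2, s3}
read c: {s0, s1, s2, s3}
Final reachable set {s0, s1, s2, s3} has 4 states.

4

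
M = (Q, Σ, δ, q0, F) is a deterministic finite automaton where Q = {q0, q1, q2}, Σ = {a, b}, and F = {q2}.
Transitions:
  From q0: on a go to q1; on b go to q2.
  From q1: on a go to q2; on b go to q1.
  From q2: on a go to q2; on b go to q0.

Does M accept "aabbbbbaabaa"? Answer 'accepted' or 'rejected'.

q0 --a--> q1
q1 --a--> q2
q2 --b--> q0
q0 --b--> q2
q2 --b--> q0
q0 --b--> q2
q2 --b--> q0
q0 --a--> q1
q1 --a--> q2
q2 --b--> q0
q0 --a--> q1
q1 --a--> q2
End in state q2, which is an accepting state.

accepted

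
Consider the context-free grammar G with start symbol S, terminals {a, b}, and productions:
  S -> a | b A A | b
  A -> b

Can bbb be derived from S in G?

S ⇒ bAA ⇒ bbA ⇒ bbb

yes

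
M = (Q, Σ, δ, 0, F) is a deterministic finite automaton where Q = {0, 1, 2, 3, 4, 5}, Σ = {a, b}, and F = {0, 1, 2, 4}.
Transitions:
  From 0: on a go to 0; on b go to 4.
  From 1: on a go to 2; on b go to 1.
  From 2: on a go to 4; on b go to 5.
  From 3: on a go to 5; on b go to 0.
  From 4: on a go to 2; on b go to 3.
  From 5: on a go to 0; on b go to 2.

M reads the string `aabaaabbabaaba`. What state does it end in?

0 --a--> 0
0 --a--> 0
0 --b--> 4
4 --a--> 2
2 --a--> 4
4 --a--> 2
2 --b--> 5
5 --b--> 2
2 --a--> 4
4 --b--> 3
3 --a--> 5
5 --a--> 0
0 --b--> 4
4 --a--> 2

2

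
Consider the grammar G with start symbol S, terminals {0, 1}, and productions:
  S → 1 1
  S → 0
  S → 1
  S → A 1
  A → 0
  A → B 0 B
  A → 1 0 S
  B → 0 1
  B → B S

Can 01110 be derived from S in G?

no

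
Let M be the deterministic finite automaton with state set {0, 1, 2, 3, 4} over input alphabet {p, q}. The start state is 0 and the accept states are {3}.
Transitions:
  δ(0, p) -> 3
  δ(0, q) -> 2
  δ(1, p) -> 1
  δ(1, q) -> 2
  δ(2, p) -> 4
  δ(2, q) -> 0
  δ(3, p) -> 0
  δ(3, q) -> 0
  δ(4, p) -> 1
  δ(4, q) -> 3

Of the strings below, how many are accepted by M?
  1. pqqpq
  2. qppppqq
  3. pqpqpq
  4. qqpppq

pqqpq: accepted
qppppqq: rejected
pqpqpq: rejected
qqpppq: rejected

1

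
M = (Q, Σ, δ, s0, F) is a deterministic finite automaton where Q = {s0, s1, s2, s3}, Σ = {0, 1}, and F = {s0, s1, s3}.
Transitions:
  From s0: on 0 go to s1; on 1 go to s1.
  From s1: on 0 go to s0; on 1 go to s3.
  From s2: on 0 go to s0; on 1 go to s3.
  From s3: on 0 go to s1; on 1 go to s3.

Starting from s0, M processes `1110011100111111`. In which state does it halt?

s0 --1--> s1
s1 --1--> s3
s3 --1--> s3
s3 --0--> s1
s1 --0--> s0
s0 --1--> s1
s1 --1--> s3
s3 --1--> s3
s3 --0--> s1
s1 --0--> s0
s0 --1--> s1
s1 --1--> s3
s3 --1--> s3
s3 --1--> s3
s3 --1--> s3
s3 --1--> s3

s3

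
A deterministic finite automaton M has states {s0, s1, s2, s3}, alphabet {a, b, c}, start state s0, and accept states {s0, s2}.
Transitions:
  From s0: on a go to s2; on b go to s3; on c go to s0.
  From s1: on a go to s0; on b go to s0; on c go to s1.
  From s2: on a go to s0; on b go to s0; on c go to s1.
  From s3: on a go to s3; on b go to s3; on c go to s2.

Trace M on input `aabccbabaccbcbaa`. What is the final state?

s3

s0 --a--> s2
s2 --a--> s0
s0 --b--> s3
s3 --c--> s2
s2 --c--> s1
s1 --b--> s0
s0 --a--> s2
s2 --b--> s0
s0 --a--> s2
s2 --c--> s1
s1 --c--> s1
s1 --b--> s0
s0 --c--> s0
s0 --b--> s3
s3 --a--> s3
s3 --a--> s3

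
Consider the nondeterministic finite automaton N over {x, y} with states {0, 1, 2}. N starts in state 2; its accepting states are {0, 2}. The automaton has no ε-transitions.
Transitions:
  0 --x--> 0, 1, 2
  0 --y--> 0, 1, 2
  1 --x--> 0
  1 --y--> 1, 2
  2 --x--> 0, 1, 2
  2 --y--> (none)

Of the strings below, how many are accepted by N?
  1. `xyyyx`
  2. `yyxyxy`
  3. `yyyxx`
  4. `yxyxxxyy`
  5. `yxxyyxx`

1

`xyyyx`: accepted
`yyxyxy`: rejected
`yyyxx`: rejected
`yxyxxxyy`: rejected
`yxxyyxx`: rejected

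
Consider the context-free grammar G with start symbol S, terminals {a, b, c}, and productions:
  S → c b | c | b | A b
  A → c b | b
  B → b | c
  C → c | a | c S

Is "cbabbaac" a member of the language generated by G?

no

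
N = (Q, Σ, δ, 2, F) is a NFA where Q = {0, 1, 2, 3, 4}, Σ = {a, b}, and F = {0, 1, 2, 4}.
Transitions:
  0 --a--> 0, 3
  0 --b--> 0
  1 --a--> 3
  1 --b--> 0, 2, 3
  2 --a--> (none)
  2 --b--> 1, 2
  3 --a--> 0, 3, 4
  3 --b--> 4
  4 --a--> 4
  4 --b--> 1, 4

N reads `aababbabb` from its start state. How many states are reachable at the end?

0

Start: {2}
read a: {}
The reachable set is empty and stays empty for the remaining 8 symbols.
Final reachable set {} has 0 states.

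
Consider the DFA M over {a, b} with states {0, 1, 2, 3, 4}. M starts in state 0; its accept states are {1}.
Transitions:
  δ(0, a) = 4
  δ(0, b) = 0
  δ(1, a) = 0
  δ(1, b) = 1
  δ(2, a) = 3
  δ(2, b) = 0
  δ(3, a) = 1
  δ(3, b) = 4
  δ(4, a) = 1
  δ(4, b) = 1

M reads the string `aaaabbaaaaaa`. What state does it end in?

1

0 --a--> 4
4 --a--> 1
1 --a--> 0
0 --a--> 4
4 --b--> 1
1 --b--> 1
1 --a--> 0
0 --a--> 4
4 --a--> 1
1 --a--> 0
0 --a--> 4
4 --a--> 1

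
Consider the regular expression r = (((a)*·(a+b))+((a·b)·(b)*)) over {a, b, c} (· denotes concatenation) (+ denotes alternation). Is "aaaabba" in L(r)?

no

Neither ((a)*·(a+b)) nor ((a·b)·(b)*) matches aaaabba.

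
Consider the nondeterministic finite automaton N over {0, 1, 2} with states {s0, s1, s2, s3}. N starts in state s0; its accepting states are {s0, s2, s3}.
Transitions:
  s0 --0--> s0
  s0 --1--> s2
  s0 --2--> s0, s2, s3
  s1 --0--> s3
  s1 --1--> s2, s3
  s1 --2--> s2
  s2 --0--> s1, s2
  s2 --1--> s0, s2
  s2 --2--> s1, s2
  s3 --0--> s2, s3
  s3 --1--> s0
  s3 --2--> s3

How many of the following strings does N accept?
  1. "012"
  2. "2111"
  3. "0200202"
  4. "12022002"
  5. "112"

"012": accepted
"2111": accepted
"0200202": accepted
"12022002": accepted
"112": accepted

5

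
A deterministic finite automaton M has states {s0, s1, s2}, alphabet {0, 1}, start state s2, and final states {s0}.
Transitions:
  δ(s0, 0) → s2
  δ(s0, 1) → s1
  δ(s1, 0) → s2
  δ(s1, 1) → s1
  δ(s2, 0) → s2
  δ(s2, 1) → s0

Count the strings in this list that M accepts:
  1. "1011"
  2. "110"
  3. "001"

1

"1011": rejected
"110": rejected
"001": accepted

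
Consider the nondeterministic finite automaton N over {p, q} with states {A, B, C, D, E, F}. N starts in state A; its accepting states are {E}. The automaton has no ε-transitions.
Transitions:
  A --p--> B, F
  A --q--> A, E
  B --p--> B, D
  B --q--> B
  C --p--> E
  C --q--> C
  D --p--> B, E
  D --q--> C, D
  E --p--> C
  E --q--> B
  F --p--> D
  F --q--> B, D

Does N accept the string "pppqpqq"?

Start: {A}
read p: {B, F}
read p: {B, D}
read p: {B, D, E}
read q: {B, C, D}
read p: {B, D, E}
read q: {B, C, D}
read q: {B, C, D}
Reachable ∩ accepting = {} — empty.

rejected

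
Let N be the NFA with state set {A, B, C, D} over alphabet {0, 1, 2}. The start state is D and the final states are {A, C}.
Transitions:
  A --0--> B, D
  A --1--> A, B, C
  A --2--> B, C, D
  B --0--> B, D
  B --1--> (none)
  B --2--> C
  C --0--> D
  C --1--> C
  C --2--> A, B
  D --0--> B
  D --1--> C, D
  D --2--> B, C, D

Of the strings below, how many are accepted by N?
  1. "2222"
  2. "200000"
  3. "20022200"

1

"2222": accepted
"200000": rejected
"20022200": rejected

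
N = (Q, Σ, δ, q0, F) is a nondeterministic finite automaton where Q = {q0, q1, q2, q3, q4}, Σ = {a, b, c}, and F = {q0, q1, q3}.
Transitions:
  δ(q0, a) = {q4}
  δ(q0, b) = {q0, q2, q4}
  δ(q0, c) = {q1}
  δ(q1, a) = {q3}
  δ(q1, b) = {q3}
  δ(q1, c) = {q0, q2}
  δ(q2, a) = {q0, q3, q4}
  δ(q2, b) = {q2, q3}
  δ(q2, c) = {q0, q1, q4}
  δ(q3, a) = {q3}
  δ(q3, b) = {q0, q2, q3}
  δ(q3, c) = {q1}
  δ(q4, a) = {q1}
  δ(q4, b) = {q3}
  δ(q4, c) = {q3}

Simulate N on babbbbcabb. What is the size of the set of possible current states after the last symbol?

4

Start: {q0}
read b: {q0, q2, q4}
read a: {q0, q1, q3, q4}
read b: {q0, q2, q3, q4}
read b: {q0, q2, q3, q4}
read b: {q0, q2, q3, q4}
read b: {q0, q2, q3, q4}
read c: {q0, q1, q3, q4}
read a: {q1, q3, q4}
read b: {q0, q2, q3}
read b: {q0, q2, q3, q4}
Final reachable set {q0, q2, q3, q4} has 4 states.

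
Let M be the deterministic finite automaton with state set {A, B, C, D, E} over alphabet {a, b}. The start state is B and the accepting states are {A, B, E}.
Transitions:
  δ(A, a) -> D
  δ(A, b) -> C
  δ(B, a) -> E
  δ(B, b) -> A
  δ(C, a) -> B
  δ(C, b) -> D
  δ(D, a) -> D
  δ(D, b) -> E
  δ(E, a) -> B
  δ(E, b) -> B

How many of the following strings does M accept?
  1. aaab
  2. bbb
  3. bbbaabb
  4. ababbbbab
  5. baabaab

4

aaab: accepted
bbb: rejected
bbbaabb: accepted
ababbbbab: accepted
baabaab: accepted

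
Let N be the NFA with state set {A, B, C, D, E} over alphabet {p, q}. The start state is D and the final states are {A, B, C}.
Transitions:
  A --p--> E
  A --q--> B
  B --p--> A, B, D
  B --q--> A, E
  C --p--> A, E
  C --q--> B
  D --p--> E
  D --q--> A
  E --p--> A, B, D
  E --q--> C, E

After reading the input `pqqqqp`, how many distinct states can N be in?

4

Start: {D}
read p: {E}
read q: {C, E}
read q: {B, C, E}
read q: {A, B, C, E}
read q: {A, B, C, E}
read p: {A, B, D, E}
Final reachable set {A, B, D, E} has 4 states.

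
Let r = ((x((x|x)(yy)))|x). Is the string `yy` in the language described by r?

no

Neither (x((x|x)(yy))) nor x matches yy.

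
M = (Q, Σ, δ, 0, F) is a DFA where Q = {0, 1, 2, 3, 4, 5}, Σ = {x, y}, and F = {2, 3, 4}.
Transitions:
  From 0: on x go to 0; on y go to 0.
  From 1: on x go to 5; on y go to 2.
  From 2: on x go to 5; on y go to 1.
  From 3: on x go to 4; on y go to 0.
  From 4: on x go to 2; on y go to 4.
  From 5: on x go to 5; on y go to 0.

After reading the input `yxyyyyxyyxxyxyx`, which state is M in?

0 --y--> 0
0 --x--> 0
0 --y--> 0
0 --y--> 0
0 --y--> 0
0 --y--> 0
0 --x--> 0
0 --y--> 0
0 --y--> 0
0 --x--> 0
0 --x--> 0
0 --y--> 0
0 --x--> 0
0 --y--> 0
0 --x--> 0

0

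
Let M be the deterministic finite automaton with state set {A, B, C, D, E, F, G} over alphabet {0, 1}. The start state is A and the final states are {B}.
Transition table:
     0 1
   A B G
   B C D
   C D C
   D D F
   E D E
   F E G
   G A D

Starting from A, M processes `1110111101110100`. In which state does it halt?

A --1--> G
G --1--> D
D --1--> F
F --0--> E
E --1--> E
E --1--> E
E --1--> E
E --1--> E
E --0--> D
D --1--> F
F --1--> G
G --1--> D
D --0--> D
D --1--> F
F --0--> E
E --0--> D

D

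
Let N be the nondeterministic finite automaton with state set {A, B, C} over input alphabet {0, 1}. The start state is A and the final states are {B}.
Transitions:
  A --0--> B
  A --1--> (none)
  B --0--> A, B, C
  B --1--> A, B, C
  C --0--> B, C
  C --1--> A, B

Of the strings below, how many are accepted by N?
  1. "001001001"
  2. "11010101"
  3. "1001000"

"001001001": accepted
"11010101": rejected
"1001000": rejected

1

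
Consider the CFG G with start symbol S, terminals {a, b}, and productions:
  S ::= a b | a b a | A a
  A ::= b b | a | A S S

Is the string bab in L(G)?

no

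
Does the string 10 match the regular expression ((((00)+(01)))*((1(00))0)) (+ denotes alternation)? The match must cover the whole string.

No split of 10 into u·v has (((00)+(01)))* matching u and ((1(00))0) matching v.

no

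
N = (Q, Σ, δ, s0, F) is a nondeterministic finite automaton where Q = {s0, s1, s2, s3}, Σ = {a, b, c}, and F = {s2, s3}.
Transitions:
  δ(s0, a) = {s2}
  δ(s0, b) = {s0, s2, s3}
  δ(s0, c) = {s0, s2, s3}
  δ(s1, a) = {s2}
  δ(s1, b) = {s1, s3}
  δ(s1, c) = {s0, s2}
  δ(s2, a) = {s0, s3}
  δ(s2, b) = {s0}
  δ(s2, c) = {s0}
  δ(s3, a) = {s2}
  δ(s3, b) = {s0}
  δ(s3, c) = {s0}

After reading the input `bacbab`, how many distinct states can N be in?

3

Start: {s0}
read b: {s0, s2, s3}
read a: {s0, s2, s3}
read c: {s0, s2, s3}
read b: {s0, s2, s3}
read a: {s0, s2, s3}
read b: {s0, s2, s3}
Final reachable set {s0, s2, s3} has 3 states.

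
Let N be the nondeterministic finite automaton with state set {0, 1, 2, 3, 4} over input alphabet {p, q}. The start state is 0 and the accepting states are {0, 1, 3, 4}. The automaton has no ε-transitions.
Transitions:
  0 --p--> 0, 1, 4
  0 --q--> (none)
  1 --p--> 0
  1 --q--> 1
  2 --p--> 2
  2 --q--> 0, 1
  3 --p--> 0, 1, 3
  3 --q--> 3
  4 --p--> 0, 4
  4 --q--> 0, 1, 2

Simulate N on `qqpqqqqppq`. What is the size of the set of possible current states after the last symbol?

0

Start: {0}
read q: {}
The reachable set is empty and stays empty for the remaining 9 symbols.
Final reachable set {} has 0 states.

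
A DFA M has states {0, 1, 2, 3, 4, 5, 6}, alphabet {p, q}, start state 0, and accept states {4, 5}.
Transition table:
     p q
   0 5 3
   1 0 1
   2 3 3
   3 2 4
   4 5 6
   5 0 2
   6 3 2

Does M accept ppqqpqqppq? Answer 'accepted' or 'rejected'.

0 --p--> 5
5 --p--> 0
0 --q--> 3
3 --q--> 4
4 --p--> 5
5 --q--> 2
2 --q--> 3
3 --p--> 2
2 --p--> 3
3 --q--> 4
End in state 4, which is an accepting state.

accepted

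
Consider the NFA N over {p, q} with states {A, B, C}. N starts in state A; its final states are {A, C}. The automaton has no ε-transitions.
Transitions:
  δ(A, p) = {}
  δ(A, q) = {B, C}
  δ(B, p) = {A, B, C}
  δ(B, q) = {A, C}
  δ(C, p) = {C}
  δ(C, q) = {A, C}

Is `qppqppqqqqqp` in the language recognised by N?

Start: {A}
read q: {B, C}
read p: {A, B, C}
read p: {A, B, C}
read q: {A, B, C}
read p: {A, B, C}
read p: {A, B, C}
read q: {A, B, C}
read q: {A, B, C}
read q: {A, B, C}
read q: {A, B, C}
read q: {A, B, C}
read p: {A, B, C}
Reachable ∩ accepting = {A, C} — nonempty.

accepted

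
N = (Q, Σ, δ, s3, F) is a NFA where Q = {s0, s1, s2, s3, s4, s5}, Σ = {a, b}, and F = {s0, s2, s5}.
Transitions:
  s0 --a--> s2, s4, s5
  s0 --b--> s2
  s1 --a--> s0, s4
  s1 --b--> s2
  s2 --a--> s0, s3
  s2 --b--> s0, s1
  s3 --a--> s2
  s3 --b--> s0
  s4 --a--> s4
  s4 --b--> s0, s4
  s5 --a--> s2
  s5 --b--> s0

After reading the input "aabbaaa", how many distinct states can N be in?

5

Start: {s3}
read a: {s2}
read a: {s0, s3}
read b: {s0, s2}
read b: {s0, s1, s2}
read a: {s0, s2, s3, s4, s5}
read a: {s0, s2, s3, s4, s5}
read a: {s0, s2, s3, s4, s5}
Final reachable set {s0, s2, s3, s4, s5} has 5 states.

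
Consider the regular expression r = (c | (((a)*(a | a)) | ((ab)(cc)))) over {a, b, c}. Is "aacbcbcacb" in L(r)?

no

Neither c nor (((a)*(a|a))|((ab)(cc))) matches aacbcbcacb.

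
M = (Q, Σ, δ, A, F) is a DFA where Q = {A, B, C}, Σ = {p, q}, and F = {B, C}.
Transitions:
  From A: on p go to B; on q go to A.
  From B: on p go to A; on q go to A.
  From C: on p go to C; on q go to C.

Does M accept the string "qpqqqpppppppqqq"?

A --q--> A
A --p--> B
B --q--> A
A --q--> A
A --q--> A
A --p--> B
B --p--> A
A --p--> B
B --p--> A
A --p--> B
B --p--> A
A --p--> B
B --q--> A
A --q--> A
A --q--> A
End in state A, which is not an accepting state.

rejected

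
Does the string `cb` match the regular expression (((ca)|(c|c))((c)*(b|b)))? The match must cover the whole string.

Split as c·b: ((ca)|(c|c)) matches c and ((c)*(b|b)) matches b.

yes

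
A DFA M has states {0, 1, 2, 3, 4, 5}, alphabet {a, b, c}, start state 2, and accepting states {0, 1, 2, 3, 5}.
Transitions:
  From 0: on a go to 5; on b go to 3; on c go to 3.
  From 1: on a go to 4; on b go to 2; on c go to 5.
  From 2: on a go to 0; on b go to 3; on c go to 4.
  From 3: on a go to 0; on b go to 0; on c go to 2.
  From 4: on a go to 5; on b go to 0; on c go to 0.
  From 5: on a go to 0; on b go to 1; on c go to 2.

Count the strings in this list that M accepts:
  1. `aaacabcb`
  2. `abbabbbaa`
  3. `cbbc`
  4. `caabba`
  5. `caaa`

5

`aaacabcb`: accepted
`abbabbbaa`: accepted
`cbbc`: accepted
`caabba`: accepted
`caaa`: accepted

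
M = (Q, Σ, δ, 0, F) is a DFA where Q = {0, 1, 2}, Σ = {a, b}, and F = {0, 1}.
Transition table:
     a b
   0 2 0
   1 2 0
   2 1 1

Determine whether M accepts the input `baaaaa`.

0 --b--> 0
0 --a--> 2
2 --a--> 1
1 --a--> 2
2 --a--> 1
1 --a--> 2
End in state 2, which is not an accepting state.

rejected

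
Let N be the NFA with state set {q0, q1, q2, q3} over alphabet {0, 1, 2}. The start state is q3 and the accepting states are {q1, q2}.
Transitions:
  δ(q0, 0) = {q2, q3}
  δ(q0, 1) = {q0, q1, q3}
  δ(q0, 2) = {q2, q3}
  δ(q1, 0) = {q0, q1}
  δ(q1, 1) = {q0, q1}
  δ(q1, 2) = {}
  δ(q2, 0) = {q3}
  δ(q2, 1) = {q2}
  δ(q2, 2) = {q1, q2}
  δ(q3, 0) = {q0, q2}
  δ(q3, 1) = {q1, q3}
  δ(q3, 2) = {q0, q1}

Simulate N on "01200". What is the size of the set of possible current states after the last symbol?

Start: {q3}
read 0: {q0, q2}
read 1: {q0, q1, q2, q3}
read 2: {q0, q1, q2, q3}
read 0: {q0, q1, q2, q3}
read 0: {q0, q1, q2, q3}
Final reachable set {q0, q1, q2, q3} has 4 states.

4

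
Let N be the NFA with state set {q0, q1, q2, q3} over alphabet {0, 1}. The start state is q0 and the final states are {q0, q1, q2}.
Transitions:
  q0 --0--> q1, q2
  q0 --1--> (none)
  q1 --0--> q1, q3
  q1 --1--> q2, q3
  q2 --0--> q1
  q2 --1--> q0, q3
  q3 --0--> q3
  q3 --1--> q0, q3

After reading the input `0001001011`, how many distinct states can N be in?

2

Start: {q0}
read 0: {q1, q2}
read 0: {q1, q3}
read 0: {q1, q3}
read 1: {q0, q2, q3}
read 0: {q1, q2, q3}
read 0: {q1, q3}
read 1: {q0, q2, q3}
read 0: {q1, q2, q3}
read 1: {q0, q2, q3}
read 1: {q0, q3}
Final reachable set {q0, q3} has 2 states.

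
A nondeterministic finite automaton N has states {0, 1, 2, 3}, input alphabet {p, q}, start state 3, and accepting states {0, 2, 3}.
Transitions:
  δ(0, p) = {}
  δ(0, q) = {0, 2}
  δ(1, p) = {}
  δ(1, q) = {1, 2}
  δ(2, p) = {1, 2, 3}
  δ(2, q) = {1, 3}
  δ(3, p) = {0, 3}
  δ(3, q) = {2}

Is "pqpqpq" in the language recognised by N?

Start: {3}
read p: {0, 3}
read q: {0, 2}
read p: {1, 2, 3}
read q: {1, 2, 3}
read p: {0, 1, 2, 3}
read q: {0, 1, 2, 3}
Reachable ∩ accepting = {0, 2, 3} — nonempty.

accepted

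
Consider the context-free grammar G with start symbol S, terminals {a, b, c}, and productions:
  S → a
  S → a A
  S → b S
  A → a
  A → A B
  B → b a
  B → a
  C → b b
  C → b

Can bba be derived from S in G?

S ⇒ bS ⇒ bbS ⇒ bba

yes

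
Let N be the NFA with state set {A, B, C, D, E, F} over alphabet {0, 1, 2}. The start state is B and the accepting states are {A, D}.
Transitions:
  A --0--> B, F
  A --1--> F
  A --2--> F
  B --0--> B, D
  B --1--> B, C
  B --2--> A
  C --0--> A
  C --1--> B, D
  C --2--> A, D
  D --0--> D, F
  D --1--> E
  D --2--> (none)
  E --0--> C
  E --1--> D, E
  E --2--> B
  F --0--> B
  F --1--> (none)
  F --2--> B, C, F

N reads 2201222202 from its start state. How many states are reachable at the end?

Start: {B}
read 2: {A}
read 2: {F}
read 0: {B}
read 1: {B, C}
read 2: {A, D}
read 2: {F}
read 2: {B, C, F}
read 2: {A, B, C, D, F}
read 0: {A, B, D, F}
read 2: {A, B, C, F}
Final reachable set {A, B, C, F} has 4 states.

4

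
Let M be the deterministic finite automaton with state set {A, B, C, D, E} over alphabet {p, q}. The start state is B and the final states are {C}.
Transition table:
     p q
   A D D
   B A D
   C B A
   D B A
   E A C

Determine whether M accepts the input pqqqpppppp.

rejected

B --p--> A
A --q--> D
D --q--> A
A --q--> D
D --p--> B
B --p--> A
A --p--> D
D --p--> B
B --p--> A
A --p--> D
End in state D, which is not an accepting state.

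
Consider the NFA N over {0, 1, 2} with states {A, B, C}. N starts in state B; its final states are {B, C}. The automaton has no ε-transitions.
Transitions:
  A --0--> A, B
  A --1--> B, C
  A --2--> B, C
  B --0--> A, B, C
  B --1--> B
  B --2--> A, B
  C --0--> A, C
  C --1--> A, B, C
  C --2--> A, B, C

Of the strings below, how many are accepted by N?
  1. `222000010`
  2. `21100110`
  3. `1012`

`222000010`: accepted
`21100110`: accepted
`1012`: accepted

3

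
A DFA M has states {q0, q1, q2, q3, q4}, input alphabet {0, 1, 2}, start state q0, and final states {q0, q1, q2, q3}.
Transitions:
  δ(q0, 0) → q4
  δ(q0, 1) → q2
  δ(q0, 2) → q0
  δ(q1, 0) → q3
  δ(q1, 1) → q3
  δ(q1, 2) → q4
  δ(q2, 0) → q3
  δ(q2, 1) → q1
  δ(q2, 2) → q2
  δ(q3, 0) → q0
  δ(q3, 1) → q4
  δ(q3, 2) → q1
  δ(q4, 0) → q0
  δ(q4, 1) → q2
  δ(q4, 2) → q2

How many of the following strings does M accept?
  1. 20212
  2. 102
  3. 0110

2

20212: rejected
102: accepted
0110: accepted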